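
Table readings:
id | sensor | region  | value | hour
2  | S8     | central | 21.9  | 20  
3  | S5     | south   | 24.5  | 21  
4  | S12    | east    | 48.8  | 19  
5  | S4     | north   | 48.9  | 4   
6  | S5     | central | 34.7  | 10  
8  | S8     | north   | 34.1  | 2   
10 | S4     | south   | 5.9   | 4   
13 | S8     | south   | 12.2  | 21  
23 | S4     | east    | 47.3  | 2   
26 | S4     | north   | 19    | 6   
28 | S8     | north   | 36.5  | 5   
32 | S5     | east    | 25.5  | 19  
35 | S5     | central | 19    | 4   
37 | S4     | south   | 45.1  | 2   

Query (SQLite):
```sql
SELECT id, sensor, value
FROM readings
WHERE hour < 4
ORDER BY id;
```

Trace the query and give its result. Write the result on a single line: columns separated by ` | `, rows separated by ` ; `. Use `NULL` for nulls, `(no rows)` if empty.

hour < 4: ids {8, 23, 37}

8 | S8 | 34.1 ; 23 | S4 | 47.3 ; 37 | S4 | 45.1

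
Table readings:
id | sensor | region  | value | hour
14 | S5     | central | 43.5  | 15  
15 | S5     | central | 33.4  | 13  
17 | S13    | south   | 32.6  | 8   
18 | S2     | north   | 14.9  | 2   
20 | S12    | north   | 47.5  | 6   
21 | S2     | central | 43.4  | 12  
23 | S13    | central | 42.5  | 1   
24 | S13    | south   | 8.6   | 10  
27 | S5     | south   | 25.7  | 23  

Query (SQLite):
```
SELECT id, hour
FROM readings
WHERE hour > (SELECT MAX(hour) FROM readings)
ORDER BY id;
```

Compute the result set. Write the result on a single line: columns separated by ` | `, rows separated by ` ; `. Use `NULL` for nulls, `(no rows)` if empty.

Scalar subquery: MAX(hour) over all readings rows = 23.
Keep rows where hour > that value.

(no rows)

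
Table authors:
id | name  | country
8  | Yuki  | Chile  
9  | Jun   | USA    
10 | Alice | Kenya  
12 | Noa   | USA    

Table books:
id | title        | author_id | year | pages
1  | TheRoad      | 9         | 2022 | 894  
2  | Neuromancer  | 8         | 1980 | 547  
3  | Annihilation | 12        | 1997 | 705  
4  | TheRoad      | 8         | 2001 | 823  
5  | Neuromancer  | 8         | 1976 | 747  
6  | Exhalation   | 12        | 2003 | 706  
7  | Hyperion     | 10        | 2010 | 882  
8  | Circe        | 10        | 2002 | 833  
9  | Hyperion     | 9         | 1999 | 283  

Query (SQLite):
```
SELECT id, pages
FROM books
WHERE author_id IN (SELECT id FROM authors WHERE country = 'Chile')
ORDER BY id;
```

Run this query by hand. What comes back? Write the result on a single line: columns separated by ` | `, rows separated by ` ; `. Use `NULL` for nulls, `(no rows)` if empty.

Inner query: authors.id where country = 'Chile'.
Outer: keep books rows whose author_id is in that set.
Inner query → {8}

2 | 547 ; 4 | 823 ; 5 | 747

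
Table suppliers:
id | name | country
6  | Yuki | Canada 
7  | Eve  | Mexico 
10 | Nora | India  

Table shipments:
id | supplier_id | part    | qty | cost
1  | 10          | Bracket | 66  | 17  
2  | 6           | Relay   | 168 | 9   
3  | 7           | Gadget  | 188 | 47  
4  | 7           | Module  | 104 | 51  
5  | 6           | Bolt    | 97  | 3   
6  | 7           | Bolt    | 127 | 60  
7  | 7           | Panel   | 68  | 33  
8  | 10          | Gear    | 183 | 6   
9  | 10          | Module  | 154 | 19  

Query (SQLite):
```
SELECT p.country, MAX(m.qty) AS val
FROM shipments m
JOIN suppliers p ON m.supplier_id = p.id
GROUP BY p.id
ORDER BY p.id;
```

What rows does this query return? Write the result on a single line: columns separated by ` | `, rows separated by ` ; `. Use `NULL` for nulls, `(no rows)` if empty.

Canada | 168 ; Mexico | 188 ; India | 183

Join each shipments row to its suppliers via supplier_id.
Group joined rows by suppliers.id; compute MAX(m.qty) per group.
  6: ids {2, 5} → MAX(m.qty)=168
  7: ids {3, 4, 6, 7} → MAX(m.qty)=188
  10: ids {1, 8, 9} → MAX(m.qty)=183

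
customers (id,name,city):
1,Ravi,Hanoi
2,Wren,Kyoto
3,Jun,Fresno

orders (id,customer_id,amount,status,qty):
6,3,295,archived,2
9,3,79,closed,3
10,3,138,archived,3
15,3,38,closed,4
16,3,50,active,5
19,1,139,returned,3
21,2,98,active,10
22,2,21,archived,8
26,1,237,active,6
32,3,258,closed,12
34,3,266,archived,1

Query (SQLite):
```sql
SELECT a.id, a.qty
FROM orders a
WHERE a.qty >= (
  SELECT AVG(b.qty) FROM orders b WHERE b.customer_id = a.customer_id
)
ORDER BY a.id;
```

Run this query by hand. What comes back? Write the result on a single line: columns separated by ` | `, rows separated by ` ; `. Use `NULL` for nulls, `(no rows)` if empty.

16 | 5 ; 21 | 10 ; 26 | 6 ; 32 | 12

For each orders row a, compute AVG(qty) over rows sharing a.customer_id.
Keep row a if a.qty >= that per-group AVG.
  customer_id=1: AVG(qty) = 4.5
  customer_id=2: AVG(qty) = 9.0
  customer_id=3: AVG(qty) = 4.285714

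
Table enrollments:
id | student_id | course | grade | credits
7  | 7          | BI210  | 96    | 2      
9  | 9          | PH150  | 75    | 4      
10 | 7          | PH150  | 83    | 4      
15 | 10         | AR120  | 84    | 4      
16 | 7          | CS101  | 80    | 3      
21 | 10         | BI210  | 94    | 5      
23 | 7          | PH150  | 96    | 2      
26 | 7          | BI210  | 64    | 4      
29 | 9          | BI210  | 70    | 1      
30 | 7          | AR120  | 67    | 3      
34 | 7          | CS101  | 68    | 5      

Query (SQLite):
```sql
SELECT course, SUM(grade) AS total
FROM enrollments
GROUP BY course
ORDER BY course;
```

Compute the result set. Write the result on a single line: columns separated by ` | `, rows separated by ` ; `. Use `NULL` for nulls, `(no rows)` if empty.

AR120 | 151 ; BI210 | 324 ; CS101 | 148 ; PH150 | 254

Partition enrollments by course; compute SUM(grade) within each group.
  AR120: ids {15, 30} → SUM(grade)=151
  BI210: ids {7, 21, 26, 29} → SUM(grade)=324
  CS101: ids {16, 34} → SUM(grade)=148
  PH150: ids {9, 10, 23} → SUM(grade)=254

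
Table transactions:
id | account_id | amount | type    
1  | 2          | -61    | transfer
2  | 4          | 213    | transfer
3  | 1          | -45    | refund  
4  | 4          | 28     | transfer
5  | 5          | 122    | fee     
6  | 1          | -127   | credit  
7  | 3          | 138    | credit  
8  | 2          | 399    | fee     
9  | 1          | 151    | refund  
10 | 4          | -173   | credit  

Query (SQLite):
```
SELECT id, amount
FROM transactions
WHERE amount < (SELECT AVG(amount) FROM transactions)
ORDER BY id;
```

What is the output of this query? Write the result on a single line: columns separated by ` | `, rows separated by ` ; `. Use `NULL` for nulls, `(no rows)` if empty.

1 | -61 ; 3 | -45 ; 4 | 28 ; 6 | -127 ; 10 | -173

Scalar subquery: AVG(amount) over all transactions rows = 64.5.
Keep rows where amount < that value.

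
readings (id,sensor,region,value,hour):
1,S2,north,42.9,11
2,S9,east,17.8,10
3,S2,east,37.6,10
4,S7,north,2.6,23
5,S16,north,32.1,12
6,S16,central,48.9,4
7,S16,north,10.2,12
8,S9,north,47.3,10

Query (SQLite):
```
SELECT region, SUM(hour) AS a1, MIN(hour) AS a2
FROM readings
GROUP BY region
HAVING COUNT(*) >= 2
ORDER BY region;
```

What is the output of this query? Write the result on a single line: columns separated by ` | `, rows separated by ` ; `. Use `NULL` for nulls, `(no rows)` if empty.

east | 20 | 10 ; north | 68 | 10

Group readings by region.
Per group compute: SUM(hour), MIN(hour).
HAVING: drop groups with fewer than 2 rows.
  central: ids {6} → SUM(hour)=4, MIN(hour)=4
  east: ids {2, 3} → SUM(hour)=20, MIN(hour)=10
  north: ids {1, 4, 5, 7, 8} → SUM(hour)=68, MIN(hour)=10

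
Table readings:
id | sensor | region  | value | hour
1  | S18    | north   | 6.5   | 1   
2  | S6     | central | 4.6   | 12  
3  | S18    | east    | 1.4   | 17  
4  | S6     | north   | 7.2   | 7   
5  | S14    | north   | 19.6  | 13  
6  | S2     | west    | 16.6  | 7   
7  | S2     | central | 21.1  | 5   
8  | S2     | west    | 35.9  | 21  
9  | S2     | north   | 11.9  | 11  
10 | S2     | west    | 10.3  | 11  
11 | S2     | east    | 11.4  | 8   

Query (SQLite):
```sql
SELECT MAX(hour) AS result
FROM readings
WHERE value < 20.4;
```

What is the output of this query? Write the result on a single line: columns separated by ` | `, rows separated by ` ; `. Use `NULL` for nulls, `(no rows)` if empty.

Rows where value < 20.4 → hour values: [1, 12, 17, 7, 13, 7, 11, 11, 8].
MAX of non-NULL values = 17.

17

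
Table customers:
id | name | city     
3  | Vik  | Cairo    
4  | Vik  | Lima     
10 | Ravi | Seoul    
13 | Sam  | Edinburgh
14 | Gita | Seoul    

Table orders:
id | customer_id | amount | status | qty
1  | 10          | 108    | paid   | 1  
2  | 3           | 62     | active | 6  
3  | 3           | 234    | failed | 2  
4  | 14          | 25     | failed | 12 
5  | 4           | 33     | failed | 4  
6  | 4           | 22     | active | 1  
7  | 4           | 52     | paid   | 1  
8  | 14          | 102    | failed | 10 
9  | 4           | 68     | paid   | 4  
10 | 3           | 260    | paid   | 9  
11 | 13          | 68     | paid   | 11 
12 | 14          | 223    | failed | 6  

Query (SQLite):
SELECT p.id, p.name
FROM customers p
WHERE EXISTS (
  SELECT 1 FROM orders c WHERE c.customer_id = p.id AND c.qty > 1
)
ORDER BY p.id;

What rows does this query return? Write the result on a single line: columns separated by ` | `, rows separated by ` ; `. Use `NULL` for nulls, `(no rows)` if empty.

3 | Vik ; 4 | Vik ; 13 | Sam ; 14 | Gita

For each customers row, check whether any orders with matching customer_id has qty > 1.
Keep rows where that is true.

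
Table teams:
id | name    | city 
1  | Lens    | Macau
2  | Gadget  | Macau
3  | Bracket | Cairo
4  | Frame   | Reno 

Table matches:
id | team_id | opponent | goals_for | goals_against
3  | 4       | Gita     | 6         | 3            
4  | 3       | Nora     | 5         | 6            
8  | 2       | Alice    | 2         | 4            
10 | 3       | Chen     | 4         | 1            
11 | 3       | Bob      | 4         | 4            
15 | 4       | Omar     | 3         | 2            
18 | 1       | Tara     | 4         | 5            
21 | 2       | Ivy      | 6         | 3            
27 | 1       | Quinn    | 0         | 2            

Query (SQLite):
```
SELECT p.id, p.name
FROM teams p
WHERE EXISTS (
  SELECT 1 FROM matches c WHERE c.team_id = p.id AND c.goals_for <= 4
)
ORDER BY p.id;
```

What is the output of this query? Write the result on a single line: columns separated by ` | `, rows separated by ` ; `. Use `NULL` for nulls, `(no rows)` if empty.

1 | Lens ; 2 | Gadget ; 3 | Bracket ; 4 | Frame

For each teams row, check whether any matches with matching team_id has goals_for <= 4.
Keep rows where that is true.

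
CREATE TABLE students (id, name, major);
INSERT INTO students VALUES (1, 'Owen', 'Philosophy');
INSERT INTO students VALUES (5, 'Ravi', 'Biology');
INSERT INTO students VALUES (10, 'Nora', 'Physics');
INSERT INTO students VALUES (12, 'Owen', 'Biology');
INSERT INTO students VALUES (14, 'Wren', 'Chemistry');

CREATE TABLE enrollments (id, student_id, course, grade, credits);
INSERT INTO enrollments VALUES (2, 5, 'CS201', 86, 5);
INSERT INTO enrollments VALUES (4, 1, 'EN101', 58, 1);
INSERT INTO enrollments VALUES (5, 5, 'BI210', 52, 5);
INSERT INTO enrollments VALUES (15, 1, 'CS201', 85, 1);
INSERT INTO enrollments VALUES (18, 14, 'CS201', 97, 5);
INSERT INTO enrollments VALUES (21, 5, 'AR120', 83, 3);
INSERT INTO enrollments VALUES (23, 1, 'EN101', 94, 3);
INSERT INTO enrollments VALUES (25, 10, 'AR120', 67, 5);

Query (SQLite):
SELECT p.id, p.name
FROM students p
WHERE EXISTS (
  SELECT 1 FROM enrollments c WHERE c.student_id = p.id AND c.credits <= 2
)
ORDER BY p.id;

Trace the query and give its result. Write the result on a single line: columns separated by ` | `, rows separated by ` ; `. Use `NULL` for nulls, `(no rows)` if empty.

1 | Owen

For each students row, check whether any enrollments with matching student_id has credits <= 2.
Keep rows where that is true.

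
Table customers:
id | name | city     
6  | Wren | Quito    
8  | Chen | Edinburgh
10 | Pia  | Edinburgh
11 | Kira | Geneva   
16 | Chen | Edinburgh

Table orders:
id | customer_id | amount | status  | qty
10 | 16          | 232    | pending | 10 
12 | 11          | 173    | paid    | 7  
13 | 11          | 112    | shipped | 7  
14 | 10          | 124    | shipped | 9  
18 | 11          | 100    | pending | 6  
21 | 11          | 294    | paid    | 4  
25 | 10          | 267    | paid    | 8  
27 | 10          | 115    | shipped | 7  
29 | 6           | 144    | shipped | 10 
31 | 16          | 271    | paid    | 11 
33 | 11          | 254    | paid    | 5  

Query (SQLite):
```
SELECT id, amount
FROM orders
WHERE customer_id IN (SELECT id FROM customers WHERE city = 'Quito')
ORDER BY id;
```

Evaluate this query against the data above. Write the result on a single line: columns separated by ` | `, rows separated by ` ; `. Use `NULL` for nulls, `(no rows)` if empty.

29 | 144

Inner query: customers.id where city = 'Quito'.
Outer: keep orders rows whose customer_id is in that set.
Inner query → {6}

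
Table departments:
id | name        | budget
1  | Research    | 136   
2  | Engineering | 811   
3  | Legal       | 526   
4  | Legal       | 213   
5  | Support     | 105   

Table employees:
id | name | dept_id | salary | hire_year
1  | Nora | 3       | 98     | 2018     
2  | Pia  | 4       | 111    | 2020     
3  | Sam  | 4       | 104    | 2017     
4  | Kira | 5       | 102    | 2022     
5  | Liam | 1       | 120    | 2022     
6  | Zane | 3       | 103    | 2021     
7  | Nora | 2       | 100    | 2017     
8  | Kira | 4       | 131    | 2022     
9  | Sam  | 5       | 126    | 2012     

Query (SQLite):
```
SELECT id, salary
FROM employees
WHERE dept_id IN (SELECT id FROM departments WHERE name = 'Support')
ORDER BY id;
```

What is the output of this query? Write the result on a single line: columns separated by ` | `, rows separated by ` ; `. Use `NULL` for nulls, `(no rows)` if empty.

4 | 102 ; 9 | 126

Inner query: departments.id where name = 'Support'.
Outer: keep employees rows whose dept_id is in that set.
Inner query → {5}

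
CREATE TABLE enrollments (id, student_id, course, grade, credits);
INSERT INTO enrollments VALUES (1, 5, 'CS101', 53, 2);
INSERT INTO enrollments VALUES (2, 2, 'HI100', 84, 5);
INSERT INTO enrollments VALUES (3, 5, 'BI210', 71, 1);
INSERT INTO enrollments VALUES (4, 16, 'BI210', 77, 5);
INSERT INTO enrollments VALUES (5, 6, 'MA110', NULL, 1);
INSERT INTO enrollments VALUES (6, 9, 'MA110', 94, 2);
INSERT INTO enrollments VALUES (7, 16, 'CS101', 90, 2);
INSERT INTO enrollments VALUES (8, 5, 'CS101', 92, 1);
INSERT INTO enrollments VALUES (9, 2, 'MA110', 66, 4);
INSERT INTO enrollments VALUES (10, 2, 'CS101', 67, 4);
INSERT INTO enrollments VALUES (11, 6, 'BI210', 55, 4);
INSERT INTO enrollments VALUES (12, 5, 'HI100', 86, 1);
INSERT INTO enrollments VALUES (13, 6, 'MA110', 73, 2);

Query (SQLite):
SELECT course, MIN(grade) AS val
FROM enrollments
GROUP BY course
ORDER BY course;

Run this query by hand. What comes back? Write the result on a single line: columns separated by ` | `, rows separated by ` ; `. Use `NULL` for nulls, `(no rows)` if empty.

BI210 | 55 ; CS101 | 53 ; HI100 | 84 ; MA110 | 66

Partition enrollments by course; compute MIN(grade) within each group.
  BI210: ids {3, 4, 11} → MIN(grade)=55
  CS101: ids {1, 7, 8, 10} → MIN(grade)=53
  HI100: ids {2, 12} → MIN(grade)=84
  MA110: ids {5, 6, 9, 13} → MIN(grade)=66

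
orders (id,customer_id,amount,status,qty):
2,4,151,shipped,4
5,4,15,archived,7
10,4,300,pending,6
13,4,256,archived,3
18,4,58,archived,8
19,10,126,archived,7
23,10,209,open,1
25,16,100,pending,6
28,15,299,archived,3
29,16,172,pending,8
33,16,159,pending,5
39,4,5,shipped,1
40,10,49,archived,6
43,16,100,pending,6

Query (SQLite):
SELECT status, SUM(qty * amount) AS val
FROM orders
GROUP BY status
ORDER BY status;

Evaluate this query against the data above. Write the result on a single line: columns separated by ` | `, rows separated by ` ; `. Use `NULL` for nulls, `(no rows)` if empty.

archived | 3410 ; open | 209 ; pending | 5171 ; shipped | 609

For each row compute qty * amount.
Group by status; take SUM of the expression per group.
  archived: ids {5, 13, 18, 19, 28, 40} → SUM(qty * amount)=3410
  open: ids {23} → SUM(qty * amount)=209
  pending: ids {10, 25, 29, 33, 43} → SUM(qty * amount)=5171
  shipped: ids {2, 39} → SUM(qty * amount)=609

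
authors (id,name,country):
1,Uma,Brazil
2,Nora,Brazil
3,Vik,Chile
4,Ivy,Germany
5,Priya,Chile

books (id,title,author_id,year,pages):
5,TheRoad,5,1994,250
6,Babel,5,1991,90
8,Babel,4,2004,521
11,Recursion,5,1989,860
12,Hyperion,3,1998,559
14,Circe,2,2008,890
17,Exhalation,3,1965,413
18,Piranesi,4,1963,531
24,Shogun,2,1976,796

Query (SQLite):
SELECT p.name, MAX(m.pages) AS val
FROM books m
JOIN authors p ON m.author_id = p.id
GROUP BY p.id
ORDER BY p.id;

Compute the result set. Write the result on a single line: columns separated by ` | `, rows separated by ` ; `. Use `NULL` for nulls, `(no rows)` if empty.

Join each books row to its authors via author_id.
Group joined rows by authors.id; compute MAX(m.pages) per group.
  2: ids {14, 24} → MAX(m.pages)=890
  3: ids {12, 17} → MAX(m.pages)=559
  4: ids {8, 18} → MAX(m.pages)=531
  5: ids {5, 6, 11} → MAX(m.pages)=860

Nora | 890 ; Vik | 559 ; Ivy | 531 ; Priya | 860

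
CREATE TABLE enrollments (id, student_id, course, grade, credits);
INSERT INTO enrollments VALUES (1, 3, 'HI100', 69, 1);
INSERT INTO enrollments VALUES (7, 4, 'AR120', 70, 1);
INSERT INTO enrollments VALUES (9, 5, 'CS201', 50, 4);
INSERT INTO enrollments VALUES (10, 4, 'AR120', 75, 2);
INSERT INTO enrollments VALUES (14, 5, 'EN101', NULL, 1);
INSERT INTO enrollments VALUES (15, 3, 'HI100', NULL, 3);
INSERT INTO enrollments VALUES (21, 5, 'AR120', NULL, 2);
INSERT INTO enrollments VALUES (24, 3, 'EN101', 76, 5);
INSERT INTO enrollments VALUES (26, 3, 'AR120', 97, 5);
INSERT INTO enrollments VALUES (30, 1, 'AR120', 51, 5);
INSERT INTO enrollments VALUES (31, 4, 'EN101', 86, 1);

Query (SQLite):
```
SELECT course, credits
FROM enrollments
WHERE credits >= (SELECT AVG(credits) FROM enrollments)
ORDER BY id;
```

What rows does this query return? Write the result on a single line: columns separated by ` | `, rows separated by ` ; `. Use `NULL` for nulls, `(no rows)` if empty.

CS201 | 4 ; HI100 | 3 ; EN101 | 5 ; AR120 | 5 ; AR120 | 5

Scalar subquery: AVG(credits) over all enrollments rows = 2.727273 (≈; comparison uses full precision).
Keep rows where credits >= that value.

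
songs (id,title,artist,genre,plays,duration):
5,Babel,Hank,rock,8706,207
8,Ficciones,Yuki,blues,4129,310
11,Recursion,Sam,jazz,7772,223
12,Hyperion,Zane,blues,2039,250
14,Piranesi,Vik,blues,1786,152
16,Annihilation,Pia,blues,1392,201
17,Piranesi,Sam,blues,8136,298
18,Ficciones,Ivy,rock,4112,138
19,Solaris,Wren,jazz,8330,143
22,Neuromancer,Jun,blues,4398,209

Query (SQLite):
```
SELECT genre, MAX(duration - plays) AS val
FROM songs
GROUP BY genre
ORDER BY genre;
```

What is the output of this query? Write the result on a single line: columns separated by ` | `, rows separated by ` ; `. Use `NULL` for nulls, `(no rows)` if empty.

blues | -1191 ; jazz | -7549 ; rock | -3974

For each row compute duration - plays.
Group by genre; take MAX of the expression per group.
  blues: ids {8, 12, 14, 16, 17, 22} → MAX(duration - plays)=-1191
  jazz: ids {11, 19} → MAX(duration - plays)=-7549
  rock: ids {5, 18} → MAX(duration - plays)=-3974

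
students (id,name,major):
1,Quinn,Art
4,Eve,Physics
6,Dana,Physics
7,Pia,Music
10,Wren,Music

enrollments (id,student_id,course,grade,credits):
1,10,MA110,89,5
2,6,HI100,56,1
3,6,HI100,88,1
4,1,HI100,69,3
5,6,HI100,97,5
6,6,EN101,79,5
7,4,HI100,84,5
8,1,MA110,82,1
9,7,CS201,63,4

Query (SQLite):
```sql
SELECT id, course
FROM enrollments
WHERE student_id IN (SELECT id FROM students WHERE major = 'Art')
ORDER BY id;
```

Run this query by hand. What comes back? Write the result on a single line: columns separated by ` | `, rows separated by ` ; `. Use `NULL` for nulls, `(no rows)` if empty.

4 | HI100 ; 8 | MA110

Inner query: students.id where major = 'Art'.
Outer: keep enrollments rows whose student_id is in that set.
Inner query → {1}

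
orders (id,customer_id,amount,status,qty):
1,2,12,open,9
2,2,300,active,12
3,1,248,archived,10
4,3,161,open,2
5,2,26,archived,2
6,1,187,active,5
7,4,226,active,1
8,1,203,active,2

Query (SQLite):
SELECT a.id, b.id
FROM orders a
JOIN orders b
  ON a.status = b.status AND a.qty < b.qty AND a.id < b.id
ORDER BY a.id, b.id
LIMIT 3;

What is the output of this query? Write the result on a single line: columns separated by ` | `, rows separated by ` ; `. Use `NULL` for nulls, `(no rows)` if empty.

7 | 8

Pairs (a,b) with same status, a.qty < b.qty, a.id < b.id.
status groups: active:{2,6,7,8} archived:{3,5} open:{1,4}
Ordered by (a.id, b.id); first 3.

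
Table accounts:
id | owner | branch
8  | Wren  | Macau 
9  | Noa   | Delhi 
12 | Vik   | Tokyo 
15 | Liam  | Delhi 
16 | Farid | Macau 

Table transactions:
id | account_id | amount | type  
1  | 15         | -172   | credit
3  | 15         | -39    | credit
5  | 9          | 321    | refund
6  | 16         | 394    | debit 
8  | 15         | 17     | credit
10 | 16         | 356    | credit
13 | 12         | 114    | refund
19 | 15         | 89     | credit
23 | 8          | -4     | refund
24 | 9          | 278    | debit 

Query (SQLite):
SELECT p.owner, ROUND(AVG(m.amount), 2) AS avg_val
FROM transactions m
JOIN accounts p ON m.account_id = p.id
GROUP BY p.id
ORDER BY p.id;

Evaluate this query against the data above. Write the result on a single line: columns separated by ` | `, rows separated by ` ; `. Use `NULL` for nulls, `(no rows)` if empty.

Wren | -4 ; Noa | 299.5 ; Vik | 114 ; Liam | -26.25 ; Farid | 375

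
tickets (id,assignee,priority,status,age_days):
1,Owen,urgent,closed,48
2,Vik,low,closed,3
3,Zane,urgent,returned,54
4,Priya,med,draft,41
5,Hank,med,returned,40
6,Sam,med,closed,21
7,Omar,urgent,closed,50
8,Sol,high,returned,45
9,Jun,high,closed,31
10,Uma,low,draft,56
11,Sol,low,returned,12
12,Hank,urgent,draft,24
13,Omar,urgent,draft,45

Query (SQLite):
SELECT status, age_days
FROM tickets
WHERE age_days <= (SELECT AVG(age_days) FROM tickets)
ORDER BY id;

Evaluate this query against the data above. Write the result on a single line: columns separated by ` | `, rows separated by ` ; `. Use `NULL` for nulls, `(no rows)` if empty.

closed | 3 ; closed | 21 ; closed | 31 ; returned | 12 ; draft | 24

Scalar subquery: AVG(age_days) over all tickets rows = 36.153846 (≈; comparison uses full precision).
Keep rows where age_days <= that value.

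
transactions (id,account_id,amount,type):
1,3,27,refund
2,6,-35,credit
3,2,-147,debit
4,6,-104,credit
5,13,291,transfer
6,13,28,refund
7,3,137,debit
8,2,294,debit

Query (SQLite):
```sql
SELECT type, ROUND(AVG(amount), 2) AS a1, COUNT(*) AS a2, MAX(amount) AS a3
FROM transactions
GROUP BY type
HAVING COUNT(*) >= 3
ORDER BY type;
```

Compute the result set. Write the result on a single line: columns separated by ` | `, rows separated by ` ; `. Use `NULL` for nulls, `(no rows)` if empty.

Group transactions by type.
Per group compute: ROUND(AVG(amount), 2), COUNT(*), MAX(amount).
HAVING: drop groups with fewer than 3 rows.
  credit: ids {2, 4} → ROUND(AVG(amount), 2)=-69.5, COUNT(*)=2, MAX(amount)=-35
  debit: ids {3, 7, 8} → ROUND(AVG(amount), 2)=94.67, COUNT(*)=3, MAX(amount)=294
  refund: ids {1, 6} → ROUND(AVG(amount), 2)=27.5, COUNT(*)=2, MAX(amount)=28
  transfer: ids {5} → ROUND(AVG(amount), 2)=291, COUNT(*)=1, MAX(amount)=291

debit | 94.67 | 3 | 294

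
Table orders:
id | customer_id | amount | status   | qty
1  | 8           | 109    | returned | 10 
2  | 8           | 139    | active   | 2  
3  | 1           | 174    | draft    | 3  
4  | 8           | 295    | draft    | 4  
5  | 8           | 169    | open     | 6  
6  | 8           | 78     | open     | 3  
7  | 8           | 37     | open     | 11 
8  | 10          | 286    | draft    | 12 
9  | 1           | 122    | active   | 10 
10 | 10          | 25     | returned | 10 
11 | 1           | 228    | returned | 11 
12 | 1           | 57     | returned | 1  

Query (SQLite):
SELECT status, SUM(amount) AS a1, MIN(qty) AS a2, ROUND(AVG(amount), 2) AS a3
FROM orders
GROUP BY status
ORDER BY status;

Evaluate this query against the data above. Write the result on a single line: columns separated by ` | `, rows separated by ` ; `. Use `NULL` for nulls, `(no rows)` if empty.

Group orders by status.
Per group compute: SUM(amount), MIN(qty), ROUND(AVG(amount), 2).
  active: ids {2, 9} → SUM(amount)=261, MIN(qty)=2, ROUND(AVG(amount), 2)=130.5
  draft: ids {3, 4, 8} → SUM(amount)=755, MIN(qty)=3, ROUND(AVG(amount), 2)=251.67
  open: ids {5, 6, 7} → SUM(amount)=284, MIN(qty)=3, ROUND(AVG(amount), 2)=94.67
  returned: ids {1, 10, 11, 12} → SUM(amount)=419, MIN(qty)=1, ROUND(AVG(amount), 2)=104.75

active | 261 | 2 | 130.5 ; draft | 755 | 3 | 251.67 ; open | 284 | 3 | 94.67 ; returned | 419 | 1 | 104.75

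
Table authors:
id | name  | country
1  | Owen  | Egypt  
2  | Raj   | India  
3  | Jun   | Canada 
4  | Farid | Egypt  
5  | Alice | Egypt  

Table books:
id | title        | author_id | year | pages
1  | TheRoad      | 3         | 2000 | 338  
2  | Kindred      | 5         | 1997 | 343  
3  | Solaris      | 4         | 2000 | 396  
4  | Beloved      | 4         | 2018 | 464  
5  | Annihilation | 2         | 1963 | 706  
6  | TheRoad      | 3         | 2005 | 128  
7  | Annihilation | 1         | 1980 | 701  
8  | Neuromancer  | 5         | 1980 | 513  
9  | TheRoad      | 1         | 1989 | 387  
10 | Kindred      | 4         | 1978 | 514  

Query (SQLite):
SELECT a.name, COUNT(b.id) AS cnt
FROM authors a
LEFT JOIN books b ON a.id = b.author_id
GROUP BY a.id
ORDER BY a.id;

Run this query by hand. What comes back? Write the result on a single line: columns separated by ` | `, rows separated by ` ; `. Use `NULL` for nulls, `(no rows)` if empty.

Owen | 2 ; Raj | 1 ; Jun | 2 ; Farid | 3 ; Alice | 2

LEFT JOIN keeps every authors row; unmatched ones get NULL for books columns.
Group by authors.id and compute COUNT(b.id). COUNT(col) of an all-NULL group is 0.
  1: ids {7, 9} → COUNT(b.id)=2
  2: ids {5} → COUNT(b.id)=1
  3: ids {1, 6} → COUNT(b.id)=2
  4: ids {3, 4, 10} → COUNT(b.id)=3
  5: ids {2, 8} → COUNT(b.id)=2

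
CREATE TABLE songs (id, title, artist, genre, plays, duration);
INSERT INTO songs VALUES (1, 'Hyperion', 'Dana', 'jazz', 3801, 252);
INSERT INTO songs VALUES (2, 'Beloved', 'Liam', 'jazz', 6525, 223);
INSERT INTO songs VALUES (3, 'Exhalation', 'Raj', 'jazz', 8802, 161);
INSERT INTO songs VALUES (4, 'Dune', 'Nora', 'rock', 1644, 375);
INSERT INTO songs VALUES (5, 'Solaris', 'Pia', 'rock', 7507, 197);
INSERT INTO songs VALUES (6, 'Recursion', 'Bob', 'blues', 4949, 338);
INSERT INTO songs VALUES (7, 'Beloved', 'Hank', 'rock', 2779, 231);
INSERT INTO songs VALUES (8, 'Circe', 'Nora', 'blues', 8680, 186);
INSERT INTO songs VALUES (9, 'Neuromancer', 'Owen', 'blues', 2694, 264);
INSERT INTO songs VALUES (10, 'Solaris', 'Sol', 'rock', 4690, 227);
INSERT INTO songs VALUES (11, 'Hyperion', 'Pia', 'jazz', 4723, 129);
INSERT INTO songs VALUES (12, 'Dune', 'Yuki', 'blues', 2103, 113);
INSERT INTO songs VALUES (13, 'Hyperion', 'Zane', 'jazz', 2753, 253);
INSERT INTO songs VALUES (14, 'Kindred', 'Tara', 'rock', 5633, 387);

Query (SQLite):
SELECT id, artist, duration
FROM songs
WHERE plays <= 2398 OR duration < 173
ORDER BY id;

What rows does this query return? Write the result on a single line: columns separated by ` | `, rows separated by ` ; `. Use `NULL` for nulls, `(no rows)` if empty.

plays <= 2398: ids {4, 12}
duration < 173: ids {3, 11, 12}
Combine with OR.

3 | Raj | 161 ; 4 | Nora | 375 ; 11 | Pia | 129 ; 12 | Yuki | 113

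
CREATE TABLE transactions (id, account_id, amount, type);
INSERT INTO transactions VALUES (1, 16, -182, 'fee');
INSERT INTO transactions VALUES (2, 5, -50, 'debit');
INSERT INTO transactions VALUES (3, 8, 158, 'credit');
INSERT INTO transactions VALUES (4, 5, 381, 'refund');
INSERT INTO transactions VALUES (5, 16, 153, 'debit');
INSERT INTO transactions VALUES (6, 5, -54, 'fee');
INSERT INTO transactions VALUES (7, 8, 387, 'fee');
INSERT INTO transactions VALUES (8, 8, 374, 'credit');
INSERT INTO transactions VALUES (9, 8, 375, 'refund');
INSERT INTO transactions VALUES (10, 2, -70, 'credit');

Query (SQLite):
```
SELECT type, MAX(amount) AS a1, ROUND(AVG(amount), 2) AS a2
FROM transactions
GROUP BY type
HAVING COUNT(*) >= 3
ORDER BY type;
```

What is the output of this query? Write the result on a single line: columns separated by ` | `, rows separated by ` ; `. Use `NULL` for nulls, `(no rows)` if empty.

Group transactions by type.
Per group compute: MAX(amount), ROUND(AVG(amount), 2).
HAVING: drop groups with fewer than 3 rows.
  credit: ids {3, 8, 10} → MAX(amount)=374, ROUND(AVG(amount), 2)=154
  debit: ids {2, 5} → MAX(amount)=153, ROUND(AVG(amount), 2)=51.5
  fee: ids {1, 6, 7} → MAX(amount)=387, ROUND(AVG(amount), 2)=50.33
  refund: ids {4, 9} → MAX(amount)=381, ROUND(AVG(amount), 2)=378

credit | 374 | 154 ; fee | 387 | 50.33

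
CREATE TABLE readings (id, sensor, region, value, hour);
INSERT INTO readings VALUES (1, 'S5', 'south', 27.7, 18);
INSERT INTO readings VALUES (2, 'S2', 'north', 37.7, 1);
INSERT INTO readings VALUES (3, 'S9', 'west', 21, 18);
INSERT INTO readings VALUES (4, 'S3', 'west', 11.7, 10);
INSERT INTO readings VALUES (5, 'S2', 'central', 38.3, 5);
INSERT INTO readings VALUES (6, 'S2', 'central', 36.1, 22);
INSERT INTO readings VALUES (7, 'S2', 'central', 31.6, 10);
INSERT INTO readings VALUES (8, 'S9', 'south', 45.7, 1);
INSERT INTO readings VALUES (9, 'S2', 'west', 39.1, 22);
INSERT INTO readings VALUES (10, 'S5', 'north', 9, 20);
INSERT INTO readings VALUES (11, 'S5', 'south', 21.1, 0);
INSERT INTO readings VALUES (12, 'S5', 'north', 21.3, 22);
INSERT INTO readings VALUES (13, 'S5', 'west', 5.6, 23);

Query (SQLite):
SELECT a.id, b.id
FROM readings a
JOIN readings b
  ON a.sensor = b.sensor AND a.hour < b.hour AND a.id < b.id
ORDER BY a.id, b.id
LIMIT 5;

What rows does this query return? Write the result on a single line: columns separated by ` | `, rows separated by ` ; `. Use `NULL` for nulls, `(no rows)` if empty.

1 | 10 ; 1 | 12 ; 1 | 13 ; 2 | 5 ; 2 | 6

Pairs (a,b) with same sensor, a.hour < b.hour, a.id < b.id.
sensor groups: S2:{2,5,6,7,9} S3:{4} S5:{1,10,11,12,13} S9:{3,8}
Ordered by (a.id, b.id); first 5.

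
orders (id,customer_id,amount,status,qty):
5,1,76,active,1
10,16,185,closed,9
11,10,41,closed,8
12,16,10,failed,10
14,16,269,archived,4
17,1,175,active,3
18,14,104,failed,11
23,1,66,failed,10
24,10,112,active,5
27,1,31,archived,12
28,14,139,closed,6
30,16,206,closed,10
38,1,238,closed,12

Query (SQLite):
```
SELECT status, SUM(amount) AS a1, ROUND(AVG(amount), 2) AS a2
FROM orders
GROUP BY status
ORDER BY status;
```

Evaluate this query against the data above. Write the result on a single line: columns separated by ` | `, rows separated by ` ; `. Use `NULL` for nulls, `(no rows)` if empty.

active | 363 | 121 ; archived | 300 | 150 ; closed | 809 | 161.8 ; failed | 180 | 60

Group orders by status.
Per group compute: SUM(amount), ROUND(AVG(amount), 2).
  active: ids {5, 17, 24} → SUM(amount)=363, ROUND(AVG(amount), 2)=121
  archived: ids {14, 27} → SUM(amount)=300, ROUND(AVG(amount), 2)=150
  closed: ids {10, 11, 28, 30, 38} → SUM(amount)=809, ROUND(AVG(amount), 2)=161.8
  failed: ids {12, 18, 23} → SUM(amount)=180, ROUND(AVG(amount), 2)=60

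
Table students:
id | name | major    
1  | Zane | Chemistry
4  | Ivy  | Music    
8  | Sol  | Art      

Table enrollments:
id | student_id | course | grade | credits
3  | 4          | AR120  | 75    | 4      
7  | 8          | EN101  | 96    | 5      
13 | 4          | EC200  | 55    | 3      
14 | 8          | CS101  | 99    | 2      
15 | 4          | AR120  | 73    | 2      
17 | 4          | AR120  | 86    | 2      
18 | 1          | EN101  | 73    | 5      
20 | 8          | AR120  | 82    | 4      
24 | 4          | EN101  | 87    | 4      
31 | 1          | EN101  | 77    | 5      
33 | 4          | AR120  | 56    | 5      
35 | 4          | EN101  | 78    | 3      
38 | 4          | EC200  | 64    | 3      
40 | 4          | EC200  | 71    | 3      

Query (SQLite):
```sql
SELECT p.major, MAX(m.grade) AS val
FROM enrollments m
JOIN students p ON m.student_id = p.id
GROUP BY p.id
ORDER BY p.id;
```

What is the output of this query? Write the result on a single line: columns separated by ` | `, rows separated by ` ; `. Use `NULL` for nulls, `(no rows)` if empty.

Chemistry | 77 ; Music | 87 ; Art | 99

Join each enrollments row to its students via student_id.
Group joined rows by students.id; compute MAX(m.grade) per group.
  1: ids {18, 31} → MAX(m.grade)=77
  4: ids {3, 13, 15, 17, 24, 33, 35, 38, 40} → MAX(m.grade)=87
  8: ids {7, 14, 20} → MAX(m.grade)=99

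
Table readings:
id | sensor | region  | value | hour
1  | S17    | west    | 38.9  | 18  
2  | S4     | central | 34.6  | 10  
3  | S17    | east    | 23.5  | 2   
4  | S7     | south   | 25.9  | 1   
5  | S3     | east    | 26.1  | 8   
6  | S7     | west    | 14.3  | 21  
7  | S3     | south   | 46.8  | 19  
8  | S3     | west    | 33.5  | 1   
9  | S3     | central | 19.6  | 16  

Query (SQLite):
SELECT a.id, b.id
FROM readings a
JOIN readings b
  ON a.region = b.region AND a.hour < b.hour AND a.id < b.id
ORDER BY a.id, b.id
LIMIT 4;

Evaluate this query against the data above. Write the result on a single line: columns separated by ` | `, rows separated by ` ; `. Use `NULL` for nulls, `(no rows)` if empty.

1 | 6 ; 2 | 9 ; 3 | 5 ; 4 | 7

Pairs (a,b) with same region, a.hour < b.hour, a.id < b.id.
region groups: central:{2,9} east:{3,5} south:{4,7} west:{1,6,8}
Ordered by (a.id, b.id); first 4.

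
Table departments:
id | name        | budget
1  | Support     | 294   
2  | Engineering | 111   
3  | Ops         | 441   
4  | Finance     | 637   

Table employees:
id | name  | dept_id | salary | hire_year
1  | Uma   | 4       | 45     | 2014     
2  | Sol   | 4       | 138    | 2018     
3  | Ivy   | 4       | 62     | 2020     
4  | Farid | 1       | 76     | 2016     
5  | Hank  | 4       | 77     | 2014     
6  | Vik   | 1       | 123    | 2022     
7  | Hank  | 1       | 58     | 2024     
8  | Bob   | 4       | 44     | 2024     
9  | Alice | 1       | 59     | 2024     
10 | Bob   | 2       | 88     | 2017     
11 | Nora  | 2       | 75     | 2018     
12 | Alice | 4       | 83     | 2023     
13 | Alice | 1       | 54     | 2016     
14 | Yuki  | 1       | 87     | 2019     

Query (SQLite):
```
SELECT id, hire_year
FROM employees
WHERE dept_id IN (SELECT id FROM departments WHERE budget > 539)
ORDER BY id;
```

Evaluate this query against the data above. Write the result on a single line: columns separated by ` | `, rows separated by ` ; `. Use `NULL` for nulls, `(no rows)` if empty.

1 | 2014 ; 2 | 2018 ; 3 | 2020 ; 5 | 2014 ; 8 | 2024 ; 12 | 2023

Inner query: departments.id where budget > 539.
Outer: keep employees rows whose dept_id is in that set.
Inner query → {4}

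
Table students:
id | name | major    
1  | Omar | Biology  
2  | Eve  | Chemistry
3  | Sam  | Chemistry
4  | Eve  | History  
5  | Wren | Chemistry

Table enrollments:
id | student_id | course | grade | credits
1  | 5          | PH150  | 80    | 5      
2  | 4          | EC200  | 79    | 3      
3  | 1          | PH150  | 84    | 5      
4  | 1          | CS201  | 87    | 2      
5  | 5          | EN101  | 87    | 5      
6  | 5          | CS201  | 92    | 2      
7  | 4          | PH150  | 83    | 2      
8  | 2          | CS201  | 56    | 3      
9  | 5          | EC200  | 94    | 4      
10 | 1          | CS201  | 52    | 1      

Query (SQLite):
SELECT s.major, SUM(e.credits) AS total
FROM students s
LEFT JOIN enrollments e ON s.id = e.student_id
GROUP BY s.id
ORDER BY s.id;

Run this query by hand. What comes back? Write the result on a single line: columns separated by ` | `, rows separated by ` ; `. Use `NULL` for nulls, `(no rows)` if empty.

Biology | 8 ; Chemistry | 3 ; Chemistry | NULL ; History | 5 ; Chemistry | 16

LEFT JOIN keeps every students row; unmatched ones get NULL for enrollments columns.
Group by students.id and compute SUM(e.credits). SUM over an all-NULL group is NULL.
  1: ids {3, 4, 10} → SUM(e.credits)=8
  2: ids {8} → SUM(e.credits)=3
  3: ids {—} → SUM(e.credits)=NULL
  4: ids {2, 7} → SUM(e.credits)=5
  5: ids {1, 5, 6, 9} → SUM(e.credits)=16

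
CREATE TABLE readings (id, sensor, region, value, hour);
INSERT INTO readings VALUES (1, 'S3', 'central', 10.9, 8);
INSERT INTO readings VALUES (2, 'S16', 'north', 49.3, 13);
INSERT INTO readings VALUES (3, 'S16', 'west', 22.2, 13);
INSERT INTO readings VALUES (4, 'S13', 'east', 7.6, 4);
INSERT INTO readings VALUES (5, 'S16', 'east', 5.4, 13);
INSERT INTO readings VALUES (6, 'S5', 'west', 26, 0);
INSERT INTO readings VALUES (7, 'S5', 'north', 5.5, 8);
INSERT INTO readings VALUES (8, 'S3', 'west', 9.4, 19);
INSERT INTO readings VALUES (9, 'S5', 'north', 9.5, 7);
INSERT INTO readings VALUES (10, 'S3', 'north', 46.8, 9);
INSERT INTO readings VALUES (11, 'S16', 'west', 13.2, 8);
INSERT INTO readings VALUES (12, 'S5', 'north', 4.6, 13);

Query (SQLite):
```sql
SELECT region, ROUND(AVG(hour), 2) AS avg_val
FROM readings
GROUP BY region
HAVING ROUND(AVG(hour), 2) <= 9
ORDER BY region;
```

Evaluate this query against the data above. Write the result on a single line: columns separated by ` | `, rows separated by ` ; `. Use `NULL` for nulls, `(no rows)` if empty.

Partition readings by region; compute ROUND(AVG(hour), 2) within each group.
HAVING: keep groups where ROUND(AVG(hour), 2) <= 9.
  central: ids {1} → ROUND(AVG(hour), 2)=8
  east: ids {4, 5} → ROUND(AVG(hour), 2)=8.5
  north: ids {2, 7, 9, 10, 12} → ROUND(AVG(hour), 2)=10
  west: ids {3, 6, 8, 11} → ROUND(AVG(hour), 2)=10

central | 8 ; east | 8.5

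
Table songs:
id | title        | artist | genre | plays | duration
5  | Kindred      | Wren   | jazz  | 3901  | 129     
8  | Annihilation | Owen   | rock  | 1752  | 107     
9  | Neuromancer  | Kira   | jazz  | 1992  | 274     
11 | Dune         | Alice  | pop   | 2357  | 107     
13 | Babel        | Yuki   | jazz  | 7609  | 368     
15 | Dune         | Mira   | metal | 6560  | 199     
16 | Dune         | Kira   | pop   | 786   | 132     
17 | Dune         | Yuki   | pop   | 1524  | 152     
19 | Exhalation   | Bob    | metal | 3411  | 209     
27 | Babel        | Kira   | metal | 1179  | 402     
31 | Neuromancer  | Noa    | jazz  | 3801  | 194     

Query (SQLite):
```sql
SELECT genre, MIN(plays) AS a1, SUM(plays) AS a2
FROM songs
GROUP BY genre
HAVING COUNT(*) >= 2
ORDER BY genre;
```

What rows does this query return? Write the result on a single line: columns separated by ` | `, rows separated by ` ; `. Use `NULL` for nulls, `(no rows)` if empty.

jazz | 1992 | 17303 ; metal | 1179 | 11150 ; pop | 786 | 4667

Group songs by genre.
Per group compute: MIN(plays), SUM(plays).
HAVING: drop groups with fewer than 2 rows.
  jazz: ids {5, 9, 13, 31} → MIN(plays)=1992, SUM(plays)=17303
  metal: ids {15, 19, 27} → MIN(plays)=1179, SUM(plays)=11150
  pop: ids {11, 16, 17} → MIN(plays)=786, SUM(plays)=4667
  rock: ids {8} → MIN(plays)=1752, SUM(plays)=1752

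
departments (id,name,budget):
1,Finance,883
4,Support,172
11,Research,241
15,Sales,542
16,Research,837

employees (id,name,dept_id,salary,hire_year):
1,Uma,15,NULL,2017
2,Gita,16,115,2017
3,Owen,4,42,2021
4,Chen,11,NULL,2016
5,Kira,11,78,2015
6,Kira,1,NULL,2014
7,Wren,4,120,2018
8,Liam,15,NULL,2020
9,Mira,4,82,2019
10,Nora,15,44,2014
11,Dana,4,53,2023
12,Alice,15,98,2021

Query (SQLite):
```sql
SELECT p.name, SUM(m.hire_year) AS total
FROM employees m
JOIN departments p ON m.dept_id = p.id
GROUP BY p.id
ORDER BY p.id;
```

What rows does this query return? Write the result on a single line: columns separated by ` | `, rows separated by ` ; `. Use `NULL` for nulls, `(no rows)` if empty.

Join each employees row to its departments via dept_id.
Group joined rows by departments.id; compute SUM(m.hire_year) per group.
  1: ids {6} → SUM(m.hire_year)=2014
  4: ids {3, 7, 9, 11} → SUM(m.hire_year)=8081
  11: ids {4, 5} → SUM(m.hire_year)=4031
  15: ids {1, 8, 10, 12} → SUM(m.hire_year)=8072
  16: ids {2} → SUM(m.hire_year)=2017

Finance | 2014 ; Support | 8081 ; Research | 4031 ; Sales | 8072 ; Research | 2017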